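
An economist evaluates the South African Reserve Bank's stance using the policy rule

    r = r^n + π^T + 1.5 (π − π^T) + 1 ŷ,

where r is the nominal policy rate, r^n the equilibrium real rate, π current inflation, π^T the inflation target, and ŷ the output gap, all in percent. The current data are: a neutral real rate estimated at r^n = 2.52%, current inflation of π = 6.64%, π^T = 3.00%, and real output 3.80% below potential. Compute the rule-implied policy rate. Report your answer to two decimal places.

7.18%

Output 3.80% below potential → ŷ = -3.80.
r = 2.52 + 3.00 + 1.5 × (6.64 − 3.00) + 1 × (-3.80)
   = 2.52 + 3 + 5.46 − 3.8 = 7.18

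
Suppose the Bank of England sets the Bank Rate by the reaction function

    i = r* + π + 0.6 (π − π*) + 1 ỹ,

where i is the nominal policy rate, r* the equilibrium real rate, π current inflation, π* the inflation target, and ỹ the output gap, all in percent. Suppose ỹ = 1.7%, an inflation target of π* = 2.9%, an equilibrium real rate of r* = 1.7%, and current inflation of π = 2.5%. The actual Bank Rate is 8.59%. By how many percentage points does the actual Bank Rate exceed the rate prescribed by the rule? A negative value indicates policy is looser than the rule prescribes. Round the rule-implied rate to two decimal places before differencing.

2.93 pp

i = 1.7 + 2.5 + 0.6 × (2.5 − 2.9) + 1 × 1.7
   = 1.7 + 2.5 − 0.24 + 1.7 = 5.66
Deviation = 8.59 − 5.66 = 2.93 pp.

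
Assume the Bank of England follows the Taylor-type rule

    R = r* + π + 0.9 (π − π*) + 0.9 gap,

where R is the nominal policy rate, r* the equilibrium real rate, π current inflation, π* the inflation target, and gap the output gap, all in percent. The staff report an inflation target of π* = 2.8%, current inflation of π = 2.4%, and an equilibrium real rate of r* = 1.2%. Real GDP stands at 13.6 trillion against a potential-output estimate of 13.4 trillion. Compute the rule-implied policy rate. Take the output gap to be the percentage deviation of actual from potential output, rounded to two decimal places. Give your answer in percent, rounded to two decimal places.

Output gap = 100 × (13.6 − 13.4) / 13.4 = 1.49%.
R = 1.20 + 2.40 + 0.9 × (2.40 − 2.80) + 0.9 × 1.49
   = 1.20 + 2.4 − 0.36 + 1.341 = 4.58

4.58%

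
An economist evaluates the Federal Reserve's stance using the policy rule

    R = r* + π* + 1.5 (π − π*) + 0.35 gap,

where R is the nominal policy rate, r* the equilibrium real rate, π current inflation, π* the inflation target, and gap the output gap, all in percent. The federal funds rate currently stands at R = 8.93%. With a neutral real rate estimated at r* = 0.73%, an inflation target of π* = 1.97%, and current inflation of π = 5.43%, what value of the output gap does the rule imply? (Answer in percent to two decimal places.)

0.35 gap = 8.93 − 0.73 − 1.97 − 1.5 × (5.43 − 1.97) = 1.04
gap = 1.04 / 0.35 = 2.97

2.97%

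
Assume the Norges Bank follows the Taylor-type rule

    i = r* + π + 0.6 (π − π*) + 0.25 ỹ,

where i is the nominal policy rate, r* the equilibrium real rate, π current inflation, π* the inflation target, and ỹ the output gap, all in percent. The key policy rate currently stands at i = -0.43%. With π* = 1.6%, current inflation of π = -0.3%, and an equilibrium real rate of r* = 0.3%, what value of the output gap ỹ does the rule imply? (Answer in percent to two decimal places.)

0.25 ỹ = -0.43 − 0.3 − (-0.3) − 0.6 × ((-0.3) − 1.6) = 0.71
ỹ = 0.71 / 0.25 = 2.84

2.84%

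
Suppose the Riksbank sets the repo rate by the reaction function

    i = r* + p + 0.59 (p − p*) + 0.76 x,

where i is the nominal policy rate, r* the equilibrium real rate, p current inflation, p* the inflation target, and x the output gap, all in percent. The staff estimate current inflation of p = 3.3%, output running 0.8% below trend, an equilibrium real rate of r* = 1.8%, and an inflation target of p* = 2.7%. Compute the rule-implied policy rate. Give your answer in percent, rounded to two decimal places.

Output 0.8% below potential → x = -0.8.
i = 1.8 + 3.3 + 0.59 × (3.3 − 2.7) + 0.76 × (-0.8)
   = 1.8 + 3.3 + 0.354 − 0.608 = 4.85

4.85%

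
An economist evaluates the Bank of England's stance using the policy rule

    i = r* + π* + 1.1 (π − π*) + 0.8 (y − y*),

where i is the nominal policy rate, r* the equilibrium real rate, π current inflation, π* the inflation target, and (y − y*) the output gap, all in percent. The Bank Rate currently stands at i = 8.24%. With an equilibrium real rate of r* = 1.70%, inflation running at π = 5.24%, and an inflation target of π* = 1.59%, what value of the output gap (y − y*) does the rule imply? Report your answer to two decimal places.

1.17%

0.8 (y − y*) = 8.24 − 1.70 − 1.59 − 1.1 × (5.24 − 1.59) = 0.935
(y − y*) = 0.935 / 0.8 = 1.17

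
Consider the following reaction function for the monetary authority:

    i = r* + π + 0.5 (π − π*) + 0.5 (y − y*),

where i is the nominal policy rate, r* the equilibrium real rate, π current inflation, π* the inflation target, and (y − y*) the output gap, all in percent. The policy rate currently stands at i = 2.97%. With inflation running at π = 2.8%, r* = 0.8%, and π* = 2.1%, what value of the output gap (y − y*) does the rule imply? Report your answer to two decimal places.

-1.96%

0.5 (y − y*) = 2.97 − 0.8 − 2.8 − 0.5 × (2.8 − 2.1) = -0.98
(y − y*) = -0.98 / 0.5 = -1.96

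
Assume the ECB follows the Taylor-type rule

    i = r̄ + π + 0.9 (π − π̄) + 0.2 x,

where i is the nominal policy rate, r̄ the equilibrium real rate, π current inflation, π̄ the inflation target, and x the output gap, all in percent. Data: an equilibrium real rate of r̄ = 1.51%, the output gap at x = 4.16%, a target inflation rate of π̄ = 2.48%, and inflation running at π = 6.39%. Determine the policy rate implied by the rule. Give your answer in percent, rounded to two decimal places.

12.25%

i = 1.51 + 6.39 + 0.9 × (6.39 − 2.48) + 0.2 × 4.16
   = 1.51 + 6.39 + 3.519 + 0.832 = 12.25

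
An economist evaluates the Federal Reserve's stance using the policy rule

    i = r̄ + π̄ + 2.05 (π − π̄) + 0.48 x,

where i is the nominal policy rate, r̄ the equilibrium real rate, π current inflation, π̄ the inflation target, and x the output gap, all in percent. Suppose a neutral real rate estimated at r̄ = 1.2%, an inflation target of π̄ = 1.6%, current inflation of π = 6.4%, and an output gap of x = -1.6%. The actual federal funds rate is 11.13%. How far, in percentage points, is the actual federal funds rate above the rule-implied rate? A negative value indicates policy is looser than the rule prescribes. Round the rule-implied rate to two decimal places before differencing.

-0.74 pp

i = 1.2 + 1.6 + 2.05 × (6.4 − 1.6) + 0.48 × (-1.6)
   = 1.2 + 1.6 + 9.84 − 0.768 = 11.87
Deviation = 11.13 − 11.87 = -0.74 pp.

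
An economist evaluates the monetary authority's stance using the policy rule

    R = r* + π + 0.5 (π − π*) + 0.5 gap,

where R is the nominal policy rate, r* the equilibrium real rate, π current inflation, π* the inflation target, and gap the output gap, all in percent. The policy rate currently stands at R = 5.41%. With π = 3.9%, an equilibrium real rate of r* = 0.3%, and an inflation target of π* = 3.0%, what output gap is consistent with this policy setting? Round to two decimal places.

1.52%

0.5 gap = 5.41 − 0.3 − 3.9 − 0.5 × (3.9 − 3.0) = 0.76
gap = 0.76 / 0.5 = 1.52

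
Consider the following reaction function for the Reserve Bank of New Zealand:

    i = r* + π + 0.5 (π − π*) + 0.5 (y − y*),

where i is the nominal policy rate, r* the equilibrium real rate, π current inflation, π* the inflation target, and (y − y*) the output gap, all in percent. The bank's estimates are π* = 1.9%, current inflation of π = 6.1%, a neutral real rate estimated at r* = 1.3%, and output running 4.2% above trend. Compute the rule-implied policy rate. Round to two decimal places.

Output 4.2% above potential → (y − y*) = 4.2.
i = 1.3 + 6.1 + 0.5 × (6.1 − 1.9) + 0.5 × 4.2
   = 1.3 + 6.1 + 2.1 + 2.1 = 11.60

11.60%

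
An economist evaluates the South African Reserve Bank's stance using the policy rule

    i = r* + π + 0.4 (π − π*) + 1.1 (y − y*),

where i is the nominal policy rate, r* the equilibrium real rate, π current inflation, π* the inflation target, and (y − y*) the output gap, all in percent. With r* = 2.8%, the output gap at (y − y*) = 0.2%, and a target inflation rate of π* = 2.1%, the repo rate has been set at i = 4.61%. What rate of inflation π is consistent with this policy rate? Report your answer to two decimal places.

1.74%

Collecting π: i = r* + (1 + 0.4) π − 0.4 π* + 1.1 (y − y*)
1.4 π = 4.61 − 2.8 + 0.4 × 2.1 − 1.1 × 0.2 = 2.43
π = 2.43 / 1.4 = 1.74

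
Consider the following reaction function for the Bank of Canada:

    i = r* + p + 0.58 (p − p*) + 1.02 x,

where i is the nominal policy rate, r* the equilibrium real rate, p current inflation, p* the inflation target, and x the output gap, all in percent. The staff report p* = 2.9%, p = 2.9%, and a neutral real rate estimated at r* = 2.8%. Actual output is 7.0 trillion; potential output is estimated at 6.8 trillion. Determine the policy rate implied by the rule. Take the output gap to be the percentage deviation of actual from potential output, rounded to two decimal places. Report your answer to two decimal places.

Output gap = 100 × (7.0 − 6.8) / 6.8 = 2.94%.
i = 2.80 + 2.90 + 0.58 × (2.90 − 2.90) + 1.02 × 2.94
   = 2.80 + 2.9 + 0 + 2.9988 = 8.70

8.70%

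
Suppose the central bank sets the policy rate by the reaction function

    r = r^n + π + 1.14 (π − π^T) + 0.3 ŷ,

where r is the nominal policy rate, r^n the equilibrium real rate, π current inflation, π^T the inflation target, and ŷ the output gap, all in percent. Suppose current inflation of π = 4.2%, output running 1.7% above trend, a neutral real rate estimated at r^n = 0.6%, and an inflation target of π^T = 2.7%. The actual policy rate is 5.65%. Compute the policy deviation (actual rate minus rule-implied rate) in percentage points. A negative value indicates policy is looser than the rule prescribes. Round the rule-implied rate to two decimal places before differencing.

-1.37 pp

Output 1.7% above potential → ŷ = 1.7.
r = 0.6 + 4.2 + 1.14 × (4.2 − 2.7) + 0.3 × 1.7
   = 0.6 + 4.2 + 1.71 + 0.51 = 7.02
Deviation = 5.65 − 7.02 = -1.37 pp.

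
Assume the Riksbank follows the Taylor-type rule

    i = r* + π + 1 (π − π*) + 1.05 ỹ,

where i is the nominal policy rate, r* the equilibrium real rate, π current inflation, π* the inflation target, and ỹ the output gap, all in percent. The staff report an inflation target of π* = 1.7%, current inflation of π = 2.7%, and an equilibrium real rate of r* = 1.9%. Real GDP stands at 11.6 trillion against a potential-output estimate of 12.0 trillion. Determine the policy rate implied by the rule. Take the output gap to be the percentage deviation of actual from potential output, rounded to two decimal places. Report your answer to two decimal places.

Output gap = 100 × (11.6 − 12.0) / 12.0 = -3.33%.
i = 1.90 + 2.70 + 1 × (2.70 − 1.70) + 1.05 × (-3.33)
   = 1.90 + 2.7 + 1 − 3.4965 = 2.10

2.10%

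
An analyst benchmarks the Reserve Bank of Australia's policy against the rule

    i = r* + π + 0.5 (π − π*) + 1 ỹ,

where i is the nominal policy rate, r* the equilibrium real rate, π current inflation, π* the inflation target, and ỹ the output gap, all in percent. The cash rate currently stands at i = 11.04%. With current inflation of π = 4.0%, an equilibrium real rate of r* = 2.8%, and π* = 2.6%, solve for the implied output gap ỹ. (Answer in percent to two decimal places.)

1 ỹ = 11.04 − 2.8 − 4.0 − 0.5 × (4.0 − 2.6) = 3.54
ỹ = 3.54 / 1 = 3.54

3.54%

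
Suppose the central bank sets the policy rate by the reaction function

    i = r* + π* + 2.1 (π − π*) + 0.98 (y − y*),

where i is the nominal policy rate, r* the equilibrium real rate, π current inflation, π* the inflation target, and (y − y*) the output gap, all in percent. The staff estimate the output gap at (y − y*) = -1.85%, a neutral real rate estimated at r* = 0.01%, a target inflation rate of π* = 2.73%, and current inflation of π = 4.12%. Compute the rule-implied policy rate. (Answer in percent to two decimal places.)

3.85%

i = 0.01 + 2.73 + 2.1 × (4.12 − 2.73) + 0.98 × (-1.85)
   = 0.01 + 2.73 + 2.919 − 1.813 = 3.85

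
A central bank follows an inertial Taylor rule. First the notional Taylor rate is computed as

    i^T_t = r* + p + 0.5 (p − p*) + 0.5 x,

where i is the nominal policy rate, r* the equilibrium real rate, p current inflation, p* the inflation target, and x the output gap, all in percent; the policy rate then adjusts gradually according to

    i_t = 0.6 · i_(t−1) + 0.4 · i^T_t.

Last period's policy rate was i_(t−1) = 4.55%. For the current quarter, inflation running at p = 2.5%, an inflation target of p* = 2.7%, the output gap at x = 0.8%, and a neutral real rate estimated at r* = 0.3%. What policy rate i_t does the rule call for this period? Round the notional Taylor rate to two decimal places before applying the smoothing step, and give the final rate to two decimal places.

3.97%

i^T_t = 0.3 + 2.5 + 0.5 × (2.5 − 2.7) + 0.5 × 0.8
   = 0.3 + 2.5 − 0.1 + 0.4 = 3.10
i_t = 0.6 × 4.55 + 0.4 × 3.10 = 2.73 + 1.24 = 3.97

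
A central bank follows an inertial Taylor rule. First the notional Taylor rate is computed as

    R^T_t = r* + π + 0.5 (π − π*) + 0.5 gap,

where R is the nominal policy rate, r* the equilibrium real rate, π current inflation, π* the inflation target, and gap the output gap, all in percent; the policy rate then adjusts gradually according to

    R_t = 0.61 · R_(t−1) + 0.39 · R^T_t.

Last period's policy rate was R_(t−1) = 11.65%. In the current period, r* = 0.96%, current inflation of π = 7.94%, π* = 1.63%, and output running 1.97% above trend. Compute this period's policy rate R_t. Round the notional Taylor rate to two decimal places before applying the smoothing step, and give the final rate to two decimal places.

12.19%

Output 1.97% above potential → gap = 1.97.
R^T_t = 0.96 + 7.94 + 0.5 × (7.94 − 1.63) + 0.5 × 1.97
   = 0.96 + 7.94 + 3.155 + 0.985 = 13.04
R_t = 0.61 × 11.65 + 0.39 × 13.04 = 7.1065 + 5.0856 = 12.19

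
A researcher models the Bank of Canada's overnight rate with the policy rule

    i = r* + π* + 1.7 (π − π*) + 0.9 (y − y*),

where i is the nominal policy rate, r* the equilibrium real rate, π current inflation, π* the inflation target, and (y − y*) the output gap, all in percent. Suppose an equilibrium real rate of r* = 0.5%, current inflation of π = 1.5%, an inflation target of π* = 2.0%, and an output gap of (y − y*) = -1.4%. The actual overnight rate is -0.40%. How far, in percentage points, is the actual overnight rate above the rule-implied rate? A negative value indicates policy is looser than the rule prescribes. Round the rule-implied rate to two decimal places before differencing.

i = 0.5 + 2.0 + 1.7 × (1.5 − 2.0) + 0.9 × (-1.4)
   = 0.5 + 2 − 0.85 − 1.26 = 0.39
Deviation = -0.40 − 0.39 = -0.79 pp.

-0.79 pp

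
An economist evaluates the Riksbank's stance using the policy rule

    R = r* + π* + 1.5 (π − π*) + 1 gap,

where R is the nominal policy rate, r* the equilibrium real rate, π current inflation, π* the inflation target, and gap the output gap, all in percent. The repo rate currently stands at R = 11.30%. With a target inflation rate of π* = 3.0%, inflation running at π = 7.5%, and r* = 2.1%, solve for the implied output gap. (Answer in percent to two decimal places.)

1 gap = 11.30 − 2.1 − 3.0 − 1.5 × (7.5 − 3.0) = -0.55
gap = -0.55 / 1 = -0.55

-0.55%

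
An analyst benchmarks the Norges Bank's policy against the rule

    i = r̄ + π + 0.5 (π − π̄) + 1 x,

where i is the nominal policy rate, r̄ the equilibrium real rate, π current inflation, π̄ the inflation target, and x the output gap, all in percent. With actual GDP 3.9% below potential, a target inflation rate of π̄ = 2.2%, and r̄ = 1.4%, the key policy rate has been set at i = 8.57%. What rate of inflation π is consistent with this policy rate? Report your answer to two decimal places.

8.11%

Output 3.9% below potential → x = -3.9.
Collecting π: i = r̄ + (1 + 0.5) π − 0.5 π̄ + 1 x
1.5 π = 8.57 − 1.4 + 0.5 × 2.2 − 1 × (-3.9) = 12.17
π = 12.17 / 1.5 = 8.11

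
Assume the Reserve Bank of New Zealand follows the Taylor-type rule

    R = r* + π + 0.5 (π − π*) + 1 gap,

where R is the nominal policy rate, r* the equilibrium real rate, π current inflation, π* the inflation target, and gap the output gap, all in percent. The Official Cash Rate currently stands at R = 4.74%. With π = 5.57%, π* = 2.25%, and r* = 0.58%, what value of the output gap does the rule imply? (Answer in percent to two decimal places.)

1 gap = 4.74 − 0.58 − 5.57 − 0.5 × (5.57 − 2.25) = -3.07
gap = -3.07 / 1 = -3.07

-3.07%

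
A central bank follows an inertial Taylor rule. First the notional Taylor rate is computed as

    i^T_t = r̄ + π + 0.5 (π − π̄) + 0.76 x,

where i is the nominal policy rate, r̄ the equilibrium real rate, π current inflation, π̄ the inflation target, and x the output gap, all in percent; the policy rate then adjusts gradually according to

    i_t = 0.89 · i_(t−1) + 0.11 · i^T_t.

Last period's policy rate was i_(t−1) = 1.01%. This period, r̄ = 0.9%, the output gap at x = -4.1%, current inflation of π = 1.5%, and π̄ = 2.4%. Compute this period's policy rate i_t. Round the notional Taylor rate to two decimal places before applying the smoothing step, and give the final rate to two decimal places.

i^T_t = 0.9 + 1.5 + 0.5 × (1.5 − 2.4) + 0.76 × (-4.1)
   = 0.9 + 1.5 − 0.45 − 3.116 = -1.17
i_t = 0.89 × 1.01 + 0.11 × (-1.17) = 0.8989 − 0.1287 = 0.77

0.77%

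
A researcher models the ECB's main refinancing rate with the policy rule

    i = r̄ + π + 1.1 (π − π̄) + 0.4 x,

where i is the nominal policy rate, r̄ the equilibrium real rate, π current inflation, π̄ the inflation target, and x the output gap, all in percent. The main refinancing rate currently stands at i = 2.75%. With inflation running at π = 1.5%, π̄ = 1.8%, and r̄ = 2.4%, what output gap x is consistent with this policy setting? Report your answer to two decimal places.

0.4 x = 2.75 − 2.4 − 1.5 − 1.1 × (1.5 − 1.8) = -0.82
x = -0.82 / 0.4 = -2.05

-2.05%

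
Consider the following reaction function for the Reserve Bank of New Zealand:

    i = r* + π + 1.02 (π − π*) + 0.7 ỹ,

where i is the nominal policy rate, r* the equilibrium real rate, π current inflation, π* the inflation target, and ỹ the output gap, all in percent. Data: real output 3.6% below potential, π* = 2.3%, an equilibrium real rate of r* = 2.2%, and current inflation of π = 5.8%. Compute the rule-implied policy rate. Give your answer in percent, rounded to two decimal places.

9.05%

Output 3.6% below potential → ỹ = -3.6.
i = 2.2 + 5.8 + 1.02 × (5.8 − 2.3) + 0.7 × (-3.6)
   = 2.2 + 5.8 + 3.57 − 2.52 = 9.05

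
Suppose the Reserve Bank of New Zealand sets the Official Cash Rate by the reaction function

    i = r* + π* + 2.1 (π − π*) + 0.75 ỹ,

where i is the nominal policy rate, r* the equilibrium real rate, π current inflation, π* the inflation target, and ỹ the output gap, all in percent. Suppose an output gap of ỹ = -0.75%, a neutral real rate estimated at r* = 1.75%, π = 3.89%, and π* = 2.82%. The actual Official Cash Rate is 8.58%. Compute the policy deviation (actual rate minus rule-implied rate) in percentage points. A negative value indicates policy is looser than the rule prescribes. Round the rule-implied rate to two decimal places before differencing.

i = 1.75 + 2.82 + 2.1 × (3.89 − 2.82) + 0.75 × (-0.75)
   = 1.75 + 2.82 + 2.247 − 0.5625 = 6.25
Deviation = 8.58 − 6.25 = 2.33 pp.

2.33 pp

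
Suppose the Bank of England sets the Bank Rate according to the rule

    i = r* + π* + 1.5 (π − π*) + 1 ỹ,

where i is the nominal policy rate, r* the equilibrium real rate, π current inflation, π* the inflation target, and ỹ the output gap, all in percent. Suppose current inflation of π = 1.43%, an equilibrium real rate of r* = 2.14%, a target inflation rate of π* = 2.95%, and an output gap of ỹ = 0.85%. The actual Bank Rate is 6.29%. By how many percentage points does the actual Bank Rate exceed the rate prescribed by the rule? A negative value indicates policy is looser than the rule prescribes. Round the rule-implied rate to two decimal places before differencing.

i = 2.14 + 2.95 + 1.5 × (1.43 − 2.95) + 1 × 0.85
   = 2.14 + 2.95 − 2.28 + 0.85 = 3.66
Deviation = 6.29 − 3.66 = 2.63 pp.

2.63 pp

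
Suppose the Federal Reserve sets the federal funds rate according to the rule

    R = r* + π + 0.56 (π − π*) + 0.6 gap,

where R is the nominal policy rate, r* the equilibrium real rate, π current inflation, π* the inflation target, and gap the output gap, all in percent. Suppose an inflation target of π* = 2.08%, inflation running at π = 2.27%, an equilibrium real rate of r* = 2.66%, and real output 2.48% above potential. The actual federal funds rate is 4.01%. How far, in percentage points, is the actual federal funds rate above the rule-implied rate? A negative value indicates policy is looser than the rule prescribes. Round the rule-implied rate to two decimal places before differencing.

Output 2.48% above potential → gap = 2.48.
R = 2.66 + 2.27 + 0.56 × (2.27 − 2.08) + 0.6 × 2.48
   = 2.66 + 2.27 + 0.1064 + 1.488 = 6.52
Deviation = 4.01 − 6.52 = -2.51 pp.

-2.51 pp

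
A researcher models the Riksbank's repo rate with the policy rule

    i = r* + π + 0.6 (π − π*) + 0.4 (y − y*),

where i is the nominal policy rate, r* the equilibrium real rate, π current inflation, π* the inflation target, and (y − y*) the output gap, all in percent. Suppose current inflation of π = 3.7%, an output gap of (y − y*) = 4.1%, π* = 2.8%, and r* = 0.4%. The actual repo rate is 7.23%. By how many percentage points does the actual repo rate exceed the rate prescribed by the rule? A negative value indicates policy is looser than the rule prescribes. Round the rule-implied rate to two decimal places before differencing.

0.95 pp

i = 0.4 + 3.7 + 0.6 × (3.7 − 2.8) + 0.4 × 4.1
   = 0.4 + 3.7 + 0.54 + 1.64 = 6.28
Deviation = 7.23 − 6.28 = 0.95 pp.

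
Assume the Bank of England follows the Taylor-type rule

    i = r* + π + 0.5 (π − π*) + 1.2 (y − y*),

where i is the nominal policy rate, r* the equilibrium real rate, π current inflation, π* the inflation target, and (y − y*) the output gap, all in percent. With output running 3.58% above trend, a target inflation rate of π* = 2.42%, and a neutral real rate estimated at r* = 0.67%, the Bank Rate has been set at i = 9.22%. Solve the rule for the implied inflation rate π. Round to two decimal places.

Output 3.58% above potential → (y − y*) = 3.58.
Collecting π: i = r* + (1 + 0.5) π − 0.5 π* + 1.2 (y − y*)
1.5 π = 9.22 − 0.67 + 0.5 × 2.42 − 1.2 × 3.58 = 5.464
π = 5.464 / 1.5 = 3.64

3.64%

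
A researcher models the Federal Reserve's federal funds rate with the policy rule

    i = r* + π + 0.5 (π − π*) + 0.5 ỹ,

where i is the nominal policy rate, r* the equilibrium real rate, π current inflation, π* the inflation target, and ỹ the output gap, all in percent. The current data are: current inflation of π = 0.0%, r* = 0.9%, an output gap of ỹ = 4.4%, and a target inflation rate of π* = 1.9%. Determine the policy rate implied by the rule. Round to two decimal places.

i = 0.9 + 0.0 + 0.5 × (0.0 − 1.9) + 0.5 × 4.4
   = 0.9 + 0 − 0.95 + 2.2 = 2.15

2.15%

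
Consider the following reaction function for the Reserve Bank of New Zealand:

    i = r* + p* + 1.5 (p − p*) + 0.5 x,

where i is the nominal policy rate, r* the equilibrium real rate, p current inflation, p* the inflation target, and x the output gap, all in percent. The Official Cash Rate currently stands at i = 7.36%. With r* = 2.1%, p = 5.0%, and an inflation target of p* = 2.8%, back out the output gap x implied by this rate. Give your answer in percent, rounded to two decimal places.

-1.68%

0.5 x = 7.36 − 2.1 − 2.8 − 1.5 × (5.0 − 2.8) = -0.84
x = -0.84 / 0.5 = -1.68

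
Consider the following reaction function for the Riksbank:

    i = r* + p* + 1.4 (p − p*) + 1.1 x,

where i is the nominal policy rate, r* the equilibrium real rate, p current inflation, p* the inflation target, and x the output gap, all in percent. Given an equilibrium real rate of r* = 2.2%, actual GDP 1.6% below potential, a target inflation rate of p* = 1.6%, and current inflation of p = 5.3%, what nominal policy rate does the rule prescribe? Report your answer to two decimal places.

7.22%

Output 1.6% below potential → x = -1.6.
i = 2.2 + 1.6 + 1.4 × (5.3 − 1.6) + 1.1 × (-1.6)
   = 2.2 + 1.6 + 5.18 − 1.76 = 7.22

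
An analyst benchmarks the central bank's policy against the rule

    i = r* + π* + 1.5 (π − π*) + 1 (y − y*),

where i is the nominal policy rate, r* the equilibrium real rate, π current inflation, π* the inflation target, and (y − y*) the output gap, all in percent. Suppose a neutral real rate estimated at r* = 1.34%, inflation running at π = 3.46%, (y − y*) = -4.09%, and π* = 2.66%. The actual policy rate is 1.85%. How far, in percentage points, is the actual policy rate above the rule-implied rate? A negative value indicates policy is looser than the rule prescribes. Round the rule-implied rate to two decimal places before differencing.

i = 1.34 + 2.66 + 1.5 × (3.46 − 2.66) + 1 × (-4.09)
   = 1.34 + 2.66 + 1.2 − 4.09 = 1.11
Deviation = 1.85 − 1.11 = 0.74 pp.

0.74 pp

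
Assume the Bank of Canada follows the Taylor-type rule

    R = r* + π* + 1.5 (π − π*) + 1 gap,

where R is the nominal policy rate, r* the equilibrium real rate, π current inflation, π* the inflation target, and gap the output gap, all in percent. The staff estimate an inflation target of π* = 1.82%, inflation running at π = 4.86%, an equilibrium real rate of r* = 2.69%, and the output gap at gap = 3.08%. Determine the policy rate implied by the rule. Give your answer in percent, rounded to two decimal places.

12.15%

R = 2.69 + 1.82 + 1.5 × (4.86 − 1.82) + 1 × 3.08
   = 2.69 + 1.82 + 4.56 + 3.08 = 12.15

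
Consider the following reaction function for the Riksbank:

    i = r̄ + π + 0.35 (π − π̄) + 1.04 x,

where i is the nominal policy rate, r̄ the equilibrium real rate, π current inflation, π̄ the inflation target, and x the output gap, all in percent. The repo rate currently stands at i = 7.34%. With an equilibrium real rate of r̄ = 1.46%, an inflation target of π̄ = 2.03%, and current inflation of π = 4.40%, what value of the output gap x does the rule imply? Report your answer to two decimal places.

0.63%

1.04 x = 7.34 − 1.46 − 4.40 − 0.35 × (4.40 − 2.03) = 0.6505
x = 0.6505 / 1.04 = 0.63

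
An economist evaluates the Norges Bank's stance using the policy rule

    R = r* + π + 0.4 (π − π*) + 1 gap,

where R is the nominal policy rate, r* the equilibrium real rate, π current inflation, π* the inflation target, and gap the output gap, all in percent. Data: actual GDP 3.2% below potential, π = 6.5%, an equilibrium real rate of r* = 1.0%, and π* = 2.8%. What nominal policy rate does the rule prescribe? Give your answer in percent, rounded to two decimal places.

5.78%

Output 3.2% below potential → gap = -3.2.
R = 1.0 + 6.5 + 0.4 × (6.5 − 2.8) + 1 × (-3.2)
   = 1.0 + 6.5 + 1.48 − 3.2 = 5.78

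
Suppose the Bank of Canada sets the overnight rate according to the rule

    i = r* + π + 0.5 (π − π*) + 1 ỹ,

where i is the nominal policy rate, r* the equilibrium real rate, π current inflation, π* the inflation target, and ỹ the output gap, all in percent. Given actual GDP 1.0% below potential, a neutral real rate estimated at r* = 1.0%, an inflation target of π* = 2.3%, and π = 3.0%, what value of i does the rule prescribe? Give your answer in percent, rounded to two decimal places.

Output 1.0% below potential → ỹ = -1.0.
i = 1.0 + 3.0 + 0.5 × (3.0 − 2.3) + 1 × (-1.0)
   = 1.0 + 3 + 0.35 − 1 = 3.35

3.35%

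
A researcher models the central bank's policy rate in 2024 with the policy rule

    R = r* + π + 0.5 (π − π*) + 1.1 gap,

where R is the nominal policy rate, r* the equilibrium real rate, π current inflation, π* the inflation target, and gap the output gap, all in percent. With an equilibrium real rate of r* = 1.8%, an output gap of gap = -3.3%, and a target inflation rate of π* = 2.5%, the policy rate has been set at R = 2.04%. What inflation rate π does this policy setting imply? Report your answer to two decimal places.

Collecting π: R = r* + (1 + 0.5) π − 0.5 π* + 1.1 gap
1.5 π = 2.04 − 1.8 + 0.5 × 2.5 − 1.1 × (-3.3) = 5.12
π = 5.12 / 1.5 = 3.41

3.41%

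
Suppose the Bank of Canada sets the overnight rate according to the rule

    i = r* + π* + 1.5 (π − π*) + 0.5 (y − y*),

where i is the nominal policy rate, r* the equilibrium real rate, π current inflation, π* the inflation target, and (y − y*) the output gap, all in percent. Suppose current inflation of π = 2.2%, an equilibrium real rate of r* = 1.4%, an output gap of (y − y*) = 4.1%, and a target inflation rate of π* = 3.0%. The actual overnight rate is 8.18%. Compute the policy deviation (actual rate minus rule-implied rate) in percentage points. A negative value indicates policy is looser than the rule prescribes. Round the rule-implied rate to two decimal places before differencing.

2.93 pp

i = 1.4 + 3.0 + 1.5 × (2.2 − 3.0) + 0.5 × 4.1
   = 1.4 + 3 − 1.2 + 2.05 = 5.25
Deviation = 8.18 − 5.25 = 2.93 pp.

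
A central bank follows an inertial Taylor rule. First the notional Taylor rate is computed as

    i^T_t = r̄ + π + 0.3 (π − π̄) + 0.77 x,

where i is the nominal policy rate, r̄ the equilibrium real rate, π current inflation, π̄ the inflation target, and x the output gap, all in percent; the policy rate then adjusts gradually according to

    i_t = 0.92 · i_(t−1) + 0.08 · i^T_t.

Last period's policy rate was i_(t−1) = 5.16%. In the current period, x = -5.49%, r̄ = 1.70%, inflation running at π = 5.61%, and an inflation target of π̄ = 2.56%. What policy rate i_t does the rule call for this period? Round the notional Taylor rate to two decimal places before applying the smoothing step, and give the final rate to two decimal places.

i^T_t = 1.70 + 5.61 + 0.3 × (5.61 − 2.56) + 0.77 × (-5.49)
   = 1.70 + 5.61 + 0.915 − 4.2273 = 4.00
i_t = 0.92 × 5.16 + 0.08 × 4.00 = 4.7472 + 0.32 = 5.07

5.07%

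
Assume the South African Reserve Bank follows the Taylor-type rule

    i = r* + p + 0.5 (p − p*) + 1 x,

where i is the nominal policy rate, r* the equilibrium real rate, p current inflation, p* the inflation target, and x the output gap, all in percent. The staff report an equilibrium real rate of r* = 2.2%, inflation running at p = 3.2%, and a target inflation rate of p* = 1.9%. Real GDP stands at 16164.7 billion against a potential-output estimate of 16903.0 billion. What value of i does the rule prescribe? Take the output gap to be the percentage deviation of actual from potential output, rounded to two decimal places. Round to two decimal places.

Output gap = 100 × (16164.7 − 16903.0) / 16903.0 = -4.37%.
i = 2.20 + 3.20 + 0.5 × (3.20 − 1.90) + 1 × (-4.37)
   = 2.20 + 3.2 + 0.65 − 4.37 = 1.68

1.68%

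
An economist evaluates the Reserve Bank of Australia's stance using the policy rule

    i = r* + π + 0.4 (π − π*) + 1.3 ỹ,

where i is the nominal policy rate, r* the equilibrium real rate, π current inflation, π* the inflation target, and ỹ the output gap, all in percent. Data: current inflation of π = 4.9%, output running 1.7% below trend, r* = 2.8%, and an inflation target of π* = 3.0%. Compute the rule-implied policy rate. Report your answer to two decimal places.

6.25%

Output 1.7% below potential → ỹ = -1.7.
i = 2.8 + 4.9 + 0.4 × (4.9 − 3.0) + 1.3 × (-1.7)
   = 2.8 + 4.9 + 0.76 − 2.21 = 6.25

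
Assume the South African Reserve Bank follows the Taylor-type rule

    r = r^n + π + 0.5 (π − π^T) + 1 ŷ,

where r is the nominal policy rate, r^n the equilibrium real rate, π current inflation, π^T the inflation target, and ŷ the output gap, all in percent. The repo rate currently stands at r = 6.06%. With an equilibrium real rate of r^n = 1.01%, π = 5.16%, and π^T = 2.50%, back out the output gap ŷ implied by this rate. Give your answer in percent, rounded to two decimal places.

1 ŷ = 6.06 − 1.01 − 5.16 − 0.5 × (5.16 − 2.50) = -1.44
ŷ = -1.44 / 1 = -1.44

-1.44%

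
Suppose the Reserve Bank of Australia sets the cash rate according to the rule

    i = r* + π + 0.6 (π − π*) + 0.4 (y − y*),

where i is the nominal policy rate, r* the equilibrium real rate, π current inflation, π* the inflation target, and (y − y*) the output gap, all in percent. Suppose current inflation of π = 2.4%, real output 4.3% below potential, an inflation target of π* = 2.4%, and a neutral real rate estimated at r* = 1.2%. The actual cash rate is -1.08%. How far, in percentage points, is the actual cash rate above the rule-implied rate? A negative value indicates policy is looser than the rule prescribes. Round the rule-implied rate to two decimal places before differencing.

Output 4.3% below potential → (y − y*) = -4.3.
i = 1.2 + 2.4 + 0.6 × (2.4 − 2.4) + 0.4 × (-4.3)
   = 1.2 + 2.4 + 0 − 1.72 = 1.88
Deviation = -1.08 − 1.88 = -2.96 pp.

-2.96 pp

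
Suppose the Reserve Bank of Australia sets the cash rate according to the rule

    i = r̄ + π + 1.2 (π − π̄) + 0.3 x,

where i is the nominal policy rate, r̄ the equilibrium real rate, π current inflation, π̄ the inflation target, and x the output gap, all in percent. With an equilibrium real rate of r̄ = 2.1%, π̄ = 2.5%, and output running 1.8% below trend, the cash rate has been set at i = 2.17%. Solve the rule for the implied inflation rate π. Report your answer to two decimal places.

1.64%

Output 1.8% below potential → x = -1.8.
Collecting π: i = r̄ + (1 + 1.2) π − 1.2 π̄ + 0.3 x
2.2 π = 2.17 − 2.1 + 1.2 × 2.5 − 0.3 × (-1.8) = 3.61
π = 3.61 / 2.2 = 1.64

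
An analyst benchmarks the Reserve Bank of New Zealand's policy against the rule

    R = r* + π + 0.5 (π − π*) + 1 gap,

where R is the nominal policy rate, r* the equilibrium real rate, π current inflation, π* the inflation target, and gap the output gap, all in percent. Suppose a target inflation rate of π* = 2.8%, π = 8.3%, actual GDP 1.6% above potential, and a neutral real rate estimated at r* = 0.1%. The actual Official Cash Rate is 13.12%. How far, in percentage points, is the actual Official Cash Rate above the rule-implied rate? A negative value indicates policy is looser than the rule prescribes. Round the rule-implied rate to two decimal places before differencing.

0.37 pp

Output 1.6% above potential → gap = 1.6.
R = 0.1 + 8.3 + 0.5 × (8.3 − 2.8) + 1 × 1.6
   = 0.1 + 8.3 + 2.75 + 1.6 = 12.75
Deviation = 13.12 − 12.75 = 0.37 pp.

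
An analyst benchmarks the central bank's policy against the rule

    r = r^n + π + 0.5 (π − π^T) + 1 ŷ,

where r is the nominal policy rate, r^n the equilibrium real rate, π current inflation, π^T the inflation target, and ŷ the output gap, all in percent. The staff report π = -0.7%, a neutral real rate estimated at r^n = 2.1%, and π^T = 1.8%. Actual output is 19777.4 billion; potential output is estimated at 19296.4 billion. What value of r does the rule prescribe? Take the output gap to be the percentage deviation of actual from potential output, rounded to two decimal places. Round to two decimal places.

Output gap = 100 × (19777.4 − 19296.4) / 19296.4 = 2.49%.
r = 2.10 + (-0.70) + 0.5 × (-0.70 − 1.80) + 1 × 2.49
   = 2.10 − 0.7 − 1.25 + 2.49 = 2.64

2.64%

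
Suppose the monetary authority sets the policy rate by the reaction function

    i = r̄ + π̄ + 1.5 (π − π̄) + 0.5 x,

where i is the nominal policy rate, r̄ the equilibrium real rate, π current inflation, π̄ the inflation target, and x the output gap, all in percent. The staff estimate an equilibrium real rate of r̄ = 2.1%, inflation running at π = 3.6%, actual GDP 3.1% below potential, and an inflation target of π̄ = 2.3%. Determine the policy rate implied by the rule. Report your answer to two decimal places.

Output 3.1% below potential → x = -3.1.
i = 2.1 + 2.3 + 1.5 × (3.6 − 2.3) + 0.5 × (-3.1)
   = 2.1 + 2.3 + 1.95 − 1.55 = 4.80

4.80%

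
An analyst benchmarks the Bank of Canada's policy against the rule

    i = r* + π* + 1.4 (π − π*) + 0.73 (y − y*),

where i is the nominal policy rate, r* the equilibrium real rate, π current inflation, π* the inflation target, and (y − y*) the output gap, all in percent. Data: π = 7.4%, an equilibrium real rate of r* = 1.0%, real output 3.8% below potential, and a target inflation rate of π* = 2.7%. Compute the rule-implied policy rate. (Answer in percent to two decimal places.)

Output 3.8% below potential → (y − y*) = -3.8.
i = 1.0 + 2.7 + 1.4 × (7.4 − 2.7) + 0.73 × (-3.8)
   = 1.0 + 2.7 + 6.58 − 2.774 = 7.51

7.51%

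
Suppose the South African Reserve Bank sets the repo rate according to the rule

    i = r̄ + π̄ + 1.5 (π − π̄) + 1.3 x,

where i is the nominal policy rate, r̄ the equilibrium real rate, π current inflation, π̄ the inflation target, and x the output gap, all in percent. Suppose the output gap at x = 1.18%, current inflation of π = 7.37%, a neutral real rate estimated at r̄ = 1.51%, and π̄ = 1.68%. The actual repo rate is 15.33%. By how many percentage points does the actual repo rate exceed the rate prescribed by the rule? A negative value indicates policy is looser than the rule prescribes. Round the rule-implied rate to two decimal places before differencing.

i = 1.51 + 1.68 + 1.5 × (7.37 − 1.68) + 1.3 × 1.18
   = 1.51 + 1.68 + 8.535 + 1.534 = 13.26
Deviation = 15.33 − 13.26 = 2.07 pp.

2.07 pp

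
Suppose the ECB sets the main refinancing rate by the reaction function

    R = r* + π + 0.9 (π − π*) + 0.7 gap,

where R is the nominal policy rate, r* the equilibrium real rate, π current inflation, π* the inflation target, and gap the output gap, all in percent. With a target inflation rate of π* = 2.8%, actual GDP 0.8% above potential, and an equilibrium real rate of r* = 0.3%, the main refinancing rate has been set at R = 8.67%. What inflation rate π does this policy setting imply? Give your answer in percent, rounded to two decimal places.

Output 0.8% above potential → gap = 0.8.
Collecting π: R = r* + (1 + 0.9) π − 0.9 π* + 0.7 gap
1.9 π = 8.67 − 0.3 + 0.9 × 2.8 − 0.7 × 0.8 = 10.33
π = 10.33 / 1.9 = 5.44

5.44%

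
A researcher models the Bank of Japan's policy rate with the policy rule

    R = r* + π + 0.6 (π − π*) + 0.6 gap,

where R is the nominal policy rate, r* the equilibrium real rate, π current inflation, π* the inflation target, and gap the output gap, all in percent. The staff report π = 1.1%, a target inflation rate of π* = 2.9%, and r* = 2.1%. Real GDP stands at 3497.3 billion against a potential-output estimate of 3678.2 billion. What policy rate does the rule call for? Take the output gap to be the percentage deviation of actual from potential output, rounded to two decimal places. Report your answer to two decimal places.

Output gap = 100 × (3497.3 − 3678.2) / 3678.2 = -4.92%.
R = 2.10 + 1.10 + 0.6 × (1.10 − 2.90) + 0.6 × (-4.92)
   = 2.10 + 1.1 − 1.08 − 2.952 = -0.83

-0.83%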